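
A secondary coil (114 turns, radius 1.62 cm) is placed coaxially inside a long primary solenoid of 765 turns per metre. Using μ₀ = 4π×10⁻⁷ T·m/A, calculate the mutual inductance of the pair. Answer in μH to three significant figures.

The outer solenoid produces a uniform field B₁ = μ₀n₁I₁ across the inner coil,
so the flux linkage is N₂Φ = N₂B₁A₂ = μ₀n₁N₂A₂·I₁, giving M = μ₀n₁N₂A₂.
A₂ = πr² = π(1.620×10^-2 m)² = 8.2448×10^-4 m².
M = (4π×10⁻⁷)(765)(114)(8.2448×10^-4) = 9.036×10^-5 H.

M ≈ 90.4 μH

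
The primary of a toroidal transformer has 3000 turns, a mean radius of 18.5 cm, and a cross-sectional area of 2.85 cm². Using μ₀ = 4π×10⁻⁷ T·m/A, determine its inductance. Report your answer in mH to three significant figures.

For a thin toroid, L = μ₀N²A/(2πR).
L = (4π×10⁻⁷)(3000)²(2.850×10^-4) / (2π×0.185 m) = 2.773×10^-3 H.

L ≈ 2.77 mH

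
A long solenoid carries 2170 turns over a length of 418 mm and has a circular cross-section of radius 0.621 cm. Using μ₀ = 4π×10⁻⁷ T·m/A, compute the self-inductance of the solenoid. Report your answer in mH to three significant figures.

A = πr² = π(6.210×10^-3 m)² = 1.212×10^-4 m².
For a long solenoid, L = μ₀N²A/ℓ.
L = (4π×10⁻⁷)(2170)²(1.212×10^-4)/(0.418 m) = 1.715×10^-3 H.

L ≈ 1.72 mH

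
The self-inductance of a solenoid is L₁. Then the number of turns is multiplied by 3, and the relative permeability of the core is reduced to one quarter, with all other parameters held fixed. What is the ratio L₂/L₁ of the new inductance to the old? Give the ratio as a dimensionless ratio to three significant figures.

L₂/L₁ = 2.25

For a solenoid, L ∝ μᵣN²A/ℓ.
L₂/L₁ = (3)^2 × (0.25) = 2.25.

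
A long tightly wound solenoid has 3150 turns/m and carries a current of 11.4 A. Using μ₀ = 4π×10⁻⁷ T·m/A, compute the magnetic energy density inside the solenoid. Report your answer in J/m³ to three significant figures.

B = μ₀nI = (4π×10⁻⁷)(3.150×10^3)(11.4) = 4.513×10^-2 T.
u = B²/(2μ₀) = (4.513×10^-2)²/(2×4π×10⁻⁷) = 810.2 J/m³.

u ≈ 810 J/m³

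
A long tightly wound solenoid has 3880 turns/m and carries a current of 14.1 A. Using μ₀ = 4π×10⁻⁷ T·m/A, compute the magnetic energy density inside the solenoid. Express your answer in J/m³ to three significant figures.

u ≈ 1880 J/m³

B = μ₀nI = (4π×10⁻⁷)(3.880×10^3)(14.1) = 6.8748×10^-2 T.
u = B²/(2μ₀) = (6.8748×10^-2)²/(2×4π×10⁻⁷) = 1.881×10^3 J/m³.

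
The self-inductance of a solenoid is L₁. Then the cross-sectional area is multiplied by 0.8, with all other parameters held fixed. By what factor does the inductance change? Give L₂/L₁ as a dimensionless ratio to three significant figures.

L₂/L₁ = 0.800

For a solenoid, L ∝ μᵣN²A/ℓ.
L₂/L₁ = (0.8) = 0.800.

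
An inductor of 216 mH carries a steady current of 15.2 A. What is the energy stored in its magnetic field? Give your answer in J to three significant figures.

Stored magnetic energy: U = ½LI².
U = ½(0.216 H)(15.2 A)² = 24.95 J.

U ≈ 25.0 J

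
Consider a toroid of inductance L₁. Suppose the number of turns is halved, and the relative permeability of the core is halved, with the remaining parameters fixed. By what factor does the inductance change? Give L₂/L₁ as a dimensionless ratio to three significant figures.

For a toroid, L ∝ μᵣN²A/R.
L₂/L₁ = (0.5)^2 × (0.5) = 0.125.

L₂/L₁ = 0.125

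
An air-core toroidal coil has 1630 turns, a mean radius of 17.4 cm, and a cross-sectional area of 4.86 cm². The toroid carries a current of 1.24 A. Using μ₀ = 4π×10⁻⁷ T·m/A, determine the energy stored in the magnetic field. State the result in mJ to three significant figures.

L = μ₀N²A/(2πR) = (4π×10⁻⁷)(1630)²(4.860×10^-4)/(2π×0.174) = 1.484×10^-3 H.
U = ½LI² = ½(1.484×10^-3)(1.24)² = 1.141×10^-3 J.

U ≈ 1.14 mJ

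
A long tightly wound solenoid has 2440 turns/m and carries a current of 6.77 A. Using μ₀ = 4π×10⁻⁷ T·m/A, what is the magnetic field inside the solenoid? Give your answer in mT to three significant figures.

B ≈ 20.8 mT

Inside a long solenoid, B = μ₀nI.
B = (4π×10⁻⁷)(2.440×10^3 m⁻¹)(6.77 A) = 2.076×10^-2 T.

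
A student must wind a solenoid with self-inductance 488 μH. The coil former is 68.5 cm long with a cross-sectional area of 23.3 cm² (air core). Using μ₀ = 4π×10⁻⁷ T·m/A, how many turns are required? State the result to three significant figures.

A = 23.3 cm² = 2.330×10^-3 m².
From L = μ₀N²A/ℓ, N = √(Lℓ / (μ₀A)).
N = √[(4.880×10^-4)(0.685) / ((4π×10⁻⁷)×2.330×10^-3)] = √(1.142×10^5) ≈ 337.9.

N ≈ 338 turns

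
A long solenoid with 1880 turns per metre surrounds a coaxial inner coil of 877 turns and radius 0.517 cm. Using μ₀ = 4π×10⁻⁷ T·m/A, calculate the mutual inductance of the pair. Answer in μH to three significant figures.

M ≈ 174 μH

The outer solenoid produces a uniform field B₁ = μ₀n₁I₁ across the inner coil,
so the flux linkage is N₂Φ = N₂B₁A₂ = μ₀n₁N₂A₂·I₁, giving M = μ₀n₁N₂A₂.
A₂ = πr² = π(5.170×10^-3 m)² = 8.397×10^-5 m².
M = (4π×10⁻⁷)(1880)(877)(8.397×10^-5) = 1.740×10^-4 H.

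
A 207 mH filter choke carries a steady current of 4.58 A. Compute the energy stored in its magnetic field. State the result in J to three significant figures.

U ≈ 2.17 J

Stored magnetic energy: U = ½LI².
U = ½(0.207 H)(4.58 A)² = 2.171 J.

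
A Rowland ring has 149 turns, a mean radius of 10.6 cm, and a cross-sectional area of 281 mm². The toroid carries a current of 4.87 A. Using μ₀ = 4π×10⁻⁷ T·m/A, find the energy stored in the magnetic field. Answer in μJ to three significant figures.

L = μ₀N²A/(2πR) = (4π×10⁻⁷)(149)²(2.810×10^-4)/(2π×0.106) = 1.177×10^-5 H.
U = ½LI² = ½(1.177×10^-5)(4.87)² = 1.396×10^-4 J.

U ≈ 140 μJ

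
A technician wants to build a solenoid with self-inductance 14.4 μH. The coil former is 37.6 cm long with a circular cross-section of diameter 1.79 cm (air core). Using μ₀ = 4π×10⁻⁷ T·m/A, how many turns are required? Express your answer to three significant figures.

N ≈ 131 turns

A = π(d/2)² = π(8.950×10^-3 m)² = 2.516×10^-4 m².
From L = μ₀N²A/ℓ, N = √(Lℓ / (μ₀A)).
N = √[(1.440×10^-5)(0.376) / ((4π×10⁻⁷)×2.516×10^-4)] = √(1.712×10^4) ≈ 130.8.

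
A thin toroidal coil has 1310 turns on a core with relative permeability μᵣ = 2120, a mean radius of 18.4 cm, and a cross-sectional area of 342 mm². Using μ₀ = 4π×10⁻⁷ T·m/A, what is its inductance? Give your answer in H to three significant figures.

L ≈ 1.35 H

For a thin toroid, L = μ₀μᵣN²A/(2πR).
L = (4π×10⁻⁷)(2120)(1310)²(3.420×10^-4) / (2π×0.184 m) = 1.352 H.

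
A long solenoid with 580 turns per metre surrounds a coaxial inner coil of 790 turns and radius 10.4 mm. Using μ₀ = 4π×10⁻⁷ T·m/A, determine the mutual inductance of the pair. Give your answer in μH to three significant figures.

M ≈ 196 μH

The outer solenoid produces a uniform field B₁ = μ₀n₁I₁ across the inner coil,
so the flux linkage is N₂Φ = N₂B₁A₂ = μ₀n₁N₂A₂·I₁, giving M = μ₀n₁N₂A₂.
A₂ = πr² = π(1.040×10^-2 m)² = 3.398×10^-4 m².
M = (4π×10⁻⁷)(580)(790)(3.398×10^-4) = 1.957×10^-4 H.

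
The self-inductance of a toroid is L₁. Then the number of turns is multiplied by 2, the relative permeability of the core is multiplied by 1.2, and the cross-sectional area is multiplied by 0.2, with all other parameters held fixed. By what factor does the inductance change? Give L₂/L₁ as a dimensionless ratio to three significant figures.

For a toroid, L ∝ μᵣN²A/R.
L₂/L₁ = (2)^2 × (1.2) × (0.2) = 0.960.

L₂/L₁ = 0.960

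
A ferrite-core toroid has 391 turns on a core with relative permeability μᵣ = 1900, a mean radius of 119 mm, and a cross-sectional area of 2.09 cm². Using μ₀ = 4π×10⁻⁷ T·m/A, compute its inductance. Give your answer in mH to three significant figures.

For a thin toroid, L = μ₀μᵣN²A/(2πR).
L = (4π×10⁻⁷)(1900)(391)²(2.090×10^-4) / (2π×0.119 m) = 0.102 H.

L ≈ 102 mH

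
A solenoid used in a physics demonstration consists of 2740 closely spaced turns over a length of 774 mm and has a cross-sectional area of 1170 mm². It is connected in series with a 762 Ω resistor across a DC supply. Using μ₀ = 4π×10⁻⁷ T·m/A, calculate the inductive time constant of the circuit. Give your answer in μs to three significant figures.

A = 1170 mm² = 1.170×10^-3 m².
L = μ₀N²A/ℓ = (4π×10⁻⁷)(2740)²(1.170×10^-3)/(0.774) = 1.426×10^-2 H.
τ = L/R = (1.426×10^-2)/(762) = 1.872×10^-5 s.

τ ≈ 18.7 μs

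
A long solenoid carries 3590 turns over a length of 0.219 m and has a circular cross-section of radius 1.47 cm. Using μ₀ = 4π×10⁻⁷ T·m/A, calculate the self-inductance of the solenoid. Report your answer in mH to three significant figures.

A = πr² = π(1.470×10^-2 m)² = 6.789×10^-4 m².
For a long solenoid, L = μ₀N²A/ℓ.
L = (4π×10⁻⁷)(3590)²(6.789×10^-4)/(0.219 m) = 5.020×10^-2 H.

L ≈ 50.2 mH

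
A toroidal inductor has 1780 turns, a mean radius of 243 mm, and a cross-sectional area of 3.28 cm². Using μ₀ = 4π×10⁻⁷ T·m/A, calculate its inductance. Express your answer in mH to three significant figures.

For a thin toroid, L = μ₀N²A/(2πR).
L = (4π×10⁻⁷)(1780)²(3.280×10^-4) / (2π×0.243 m) = 8.553×10^-4 H.

L ≈ 0.855 mH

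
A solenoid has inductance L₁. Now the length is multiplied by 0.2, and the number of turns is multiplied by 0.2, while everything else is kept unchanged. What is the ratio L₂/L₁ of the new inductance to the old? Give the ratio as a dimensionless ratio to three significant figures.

L₂/L₁ = 0.200

For a solenoid, L ∝ μᵣN²A/ℓ.
L₂/L₁ = (0.2)^-1 × (0.2)^2 = 0.200.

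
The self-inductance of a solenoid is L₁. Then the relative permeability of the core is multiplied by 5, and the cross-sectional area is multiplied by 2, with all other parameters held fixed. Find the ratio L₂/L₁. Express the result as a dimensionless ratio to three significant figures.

For a solenoid, L ∝ μᵣN²A/ℓ.
L₂/L₁ = (5) × (2) = 10.0.

L₂/L₁ = 10.0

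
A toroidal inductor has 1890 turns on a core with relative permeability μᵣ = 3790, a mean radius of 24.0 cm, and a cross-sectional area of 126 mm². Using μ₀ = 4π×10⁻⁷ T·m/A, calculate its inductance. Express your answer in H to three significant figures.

For a thin toroid, L = μ₀μᵣN²A/(2πR).
L = (4π×10⁻⁷)(3790)(1890)²(1.260×10^-4) / (2π×0.24 m) = 1.422 H.

L ≈ 1.42 H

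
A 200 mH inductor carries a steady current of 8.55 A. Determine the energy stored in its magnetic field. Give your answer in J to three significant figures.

U ≈ 7.31 J

Stored magnetic energy: U = ½LI².
U = ½(0.2 H)(8.55 A)² = 7.31 J.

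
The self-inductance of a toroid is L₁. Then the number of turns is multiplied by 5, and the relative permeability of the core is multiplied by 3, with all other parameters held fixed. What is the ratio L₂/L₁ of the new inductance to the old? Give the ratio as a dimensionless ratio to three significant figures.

For a toroid, L ∝ μᵣN²A/R.
L₂/L₁ = (5)^2 × (3) = 75.0.

L₂/L₁ = 75.0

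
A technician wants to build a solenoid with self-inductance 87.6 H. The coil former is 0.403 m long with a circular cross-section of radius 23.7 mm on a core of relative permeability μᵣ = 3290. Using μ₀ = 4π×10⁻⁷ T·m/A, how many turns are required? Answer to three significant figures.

N ≈ 2200 turns

A = πr² = π(2.370×10^-2 m)² = 1.7646×10^-3 m².
From L = μ₀μᵣN²A/ℓ, N = √(Lℓ / (μ₀μᵣA)).
N = √[(87.6)(0.403) / ((4π×10⁻⁷)(3290)×1.7646×10^-3)] = √(4.839×10^6) ≈ 2199.8.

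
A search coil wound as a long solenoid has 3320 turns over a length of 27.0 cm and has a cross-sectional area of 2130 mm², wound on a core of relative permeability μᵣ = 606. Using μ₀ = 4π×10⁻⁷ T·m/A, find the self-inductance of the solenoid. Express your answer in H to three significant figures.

A = 2130 mm² = 2.130×10^-3 m².
For a long solenoid, L = μ₀μᵣN²A/ℓ.
L = (4π×10⁻⁷)(606)(3320)²(2.130×10^-3)/(0.27 m) = 66.22 H.

L ≈ 66.2 H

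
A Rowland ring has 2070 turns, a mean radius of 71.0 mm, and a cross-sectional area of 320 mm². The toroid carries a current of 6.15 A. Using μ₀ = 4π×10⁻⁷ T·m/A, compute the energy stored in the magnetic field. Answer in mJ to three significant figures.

U ≈ 73.0 mJ

L = μ₀N²A/(2πR) = (4π×10⁻⁷)(2070)²(3.200×10^-4)/(2π×7.100×10^-2) = 3.862×10^-3 H.
U = ½LI² = ½(3.862×10^-3)(6.15)² = 7.304×10^-2 J.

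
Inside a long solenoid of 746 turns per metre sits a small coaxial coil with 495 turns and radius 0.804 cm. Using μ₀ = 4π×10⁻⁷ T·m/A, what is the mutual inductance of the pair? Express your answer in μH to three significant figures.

M ≈ 94.2 μH

The outer solenoid produces a uniform field B₁ = μ₀n₁I₁ across the inner coil,
so the flux linkage is N₂Φ = N₂B₁A₂ = μ₀n₁N₂A₂·I₁, giving M = μ₀n₁N₂A₂.
A₂ = πr² = π(8.040×10^-3 m)² = 2.031×10^-4 m².
M = (4π×10⁻⁷)(746)(495)(2.031×10^-4) = 9.424×10^-5 H.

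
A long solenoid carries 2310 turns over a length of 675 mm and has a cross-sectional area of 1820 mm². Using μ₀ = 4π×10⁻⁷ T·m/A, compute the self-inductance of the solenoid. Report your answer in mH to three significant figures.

A = 1820 mm² = 1.820×10^-3 m².
For a long solenoid, L = μ₀N²A/ℓ.
L = (4π×10⁻⁷)(2310)²(1.820×10^-3)/(0.675 m) = 1.808×10^-2 H.

L ≈ 18.1 mH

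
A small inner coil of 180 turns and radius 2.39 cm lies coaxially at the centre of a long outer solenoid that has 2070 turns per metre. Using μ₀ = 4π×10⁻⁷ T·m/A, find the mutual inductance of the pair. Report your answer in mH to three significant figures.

The outer solenoid produces a uniform field B₁ = μ₀n₁I₁ across the inner coil,
so the flux linkage is N₂Φ = N₂B₁A₂ = μ₀n₁N₂A₂·I₁, giving M = μ₀n₁N₂A₂.
A₂ = πr² = π(2.390×10^-2 m)² = 1.7945×10^-3 m².
M = (4π×10⁻⁷)(2070)(180)(1.7945×10^-3) = 8.402×10^-4 H.

M ≈ 0.840 mH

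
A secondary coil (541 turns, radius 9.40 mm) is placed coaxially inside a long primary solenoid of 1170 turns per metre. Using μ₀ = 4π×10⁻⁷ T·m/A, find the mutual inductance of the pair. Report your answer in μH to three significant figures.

The outer solenoid produces a uniform field B₁ = μ₀n₁I₁ across the inner coil,
so the flux linkage is N₂Φ = N₂B₁A₂ = μ₀n₁N₂A₂·I₁, giving M = μ₀n₁N₂A₂.
A₂ = πr² = π(9.400×10^-3 m)² = 2.776×10^-4 m².
M = (4π×10⁻⁷)(1170)(541)(2.776×10^-4) = 2.208×10^-4 H.

M ≈ 221 μH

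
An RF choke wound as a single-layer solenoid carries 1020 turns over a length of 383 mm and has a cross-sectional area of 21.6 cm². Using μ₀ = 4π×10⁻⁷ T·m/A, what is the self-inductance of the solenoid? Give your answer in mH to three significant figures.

L ≈ 7.37 mH

A = 21.6 cm² = 2.160×10^-3 m².
For a long solenoid, L = μ₀N²A/ℓ.
L = (4π×10⁻⁷)(1020)²(2.160×10^-3)/(0.383 m) = 7.373×10^-3 H.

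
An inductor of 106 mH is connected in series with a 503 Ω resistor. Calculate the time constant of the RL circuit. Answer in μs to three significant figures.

τ = L/R = (0.106 H)/(503 Ω) = 2.107×10^-4 s.

τ ≈ 211 μs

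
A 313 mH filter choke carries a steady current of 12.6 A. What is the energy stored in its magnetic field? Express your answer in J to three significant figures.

U ≈ 24.8 J

Stored magnetic energy: U = ½LI².
U = ½(0.313 H)(12.6 A)² = 24.846 J.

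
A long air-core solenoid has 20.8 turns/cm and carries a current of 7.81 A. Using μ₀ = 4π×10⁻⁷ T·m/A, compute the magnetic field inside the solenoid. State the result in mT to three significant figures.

Inside a long solenoid, B = μ₀nI.
B = (4π×10⁻⁷)(2.080×10^3 m⁻¹)(7.81 A) = 2.041×10^-2 T.

B ≈ 20.4 mT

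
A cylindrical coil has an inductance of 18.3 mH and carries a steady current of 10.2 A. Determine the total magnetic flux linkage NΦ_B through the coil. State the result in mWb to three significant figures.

From L = NΦ_B/I, the flux linkage is NΦ_B = LI.
NΦ_B = (1.830×10^-2 H)(10.2 A) = 0.1867 Wb.

NΦ_B ≈ 187 mWb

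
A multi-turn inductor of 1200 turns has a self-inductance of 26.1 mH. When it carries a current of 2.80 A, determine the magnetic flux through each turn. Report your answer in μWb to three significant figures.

Φ_B ≈ 60.9 μWb

From L = NΦ_B/I, the flux per turn is Φ_B = LI/N.
Φ_B = (2.610×10^-2 H)(2.80 A)/1200 = 6.090×10^-5 Wb.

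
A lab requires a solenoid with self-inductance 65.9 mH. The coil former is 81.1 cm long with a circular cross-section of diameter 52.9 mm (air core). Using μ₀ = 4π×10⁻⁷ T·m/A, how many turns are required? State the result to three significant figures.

A = π(d/2)² = π(2.645×10^-2 m)² = 2.198×10^-3 m².
From L = μ₀N²A/ℓ, N = √(Lℓ / (μ₀A)).
N = √[(6.590×10^-2)(0.811) / ((4π×10⁻⁷)×2.198×10^-3)] = √(1.935×10^7) ≈ 4398.9.

N ≈ 4400 turns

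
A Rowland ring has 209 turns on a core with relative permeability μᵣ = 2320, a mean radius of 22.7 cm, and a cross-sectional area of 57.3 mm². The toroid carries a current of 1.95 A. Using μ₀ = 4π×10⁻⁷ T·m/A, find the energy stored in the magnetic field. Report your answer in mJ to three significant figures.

U ≈ 9.73 mJ

L = μ₀μᵣN²A/(2πR) = (4π×10⁻⁷)(2320)(209)²(5.730×10^-5)/(2π×0.227) = 5.116×10^-3 H.
U = ½LI² = ½(5.116×10^-3)(1.95)² = 9.727×10^-3 J.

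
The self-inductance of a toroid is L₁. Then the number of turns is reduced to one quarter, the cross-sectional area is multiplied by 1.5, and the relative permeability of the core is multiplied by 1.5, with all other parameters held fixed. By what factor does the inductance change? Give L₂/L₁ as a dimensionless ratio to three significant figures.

For a toroid, L ∝ μᵣN²A/R.
L₂/L₁ = (0.25)^2 × (1.5) × (1.5) = 0.141.

L₂/L₁ = 0.141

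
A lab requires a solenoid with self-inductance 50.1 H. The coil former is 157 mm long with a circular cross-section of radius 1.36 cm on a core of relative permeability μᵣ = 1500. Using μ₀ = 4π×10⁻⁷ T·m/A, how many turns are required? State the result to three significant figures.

A = πr² = π(1.360×10^-2 m)² = 5.811×10^-4 m².
From L = μ₀μᵣN²A/ℓ, N = √(Lℓ / (μ₀μᵣA)).
N = √[(50.1)(0.157) / ((4π×10⁻⁷)(1500)×5.811×10^-4)] = √(7.181×10^6) ≈ 2679.8.

N ≈ 2680 turns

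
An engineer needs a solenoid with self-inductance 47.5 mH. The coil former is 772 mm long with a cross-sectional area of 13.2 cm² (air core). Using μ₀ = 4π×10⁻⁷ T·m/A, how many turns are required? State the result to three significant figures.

A = 13.2 cm² = 1.320×10^-3 m².
From L = μ₀N²A/ℓ, N = √(Lℓ / (μ₀A)).
N = √[(4.750×10^-2)(0.772) / ((4π×10⁻⁷)×1.320×10^-3)] = √(2.211×10^7) ≈ 4701.8.

N ≈ 4700 turns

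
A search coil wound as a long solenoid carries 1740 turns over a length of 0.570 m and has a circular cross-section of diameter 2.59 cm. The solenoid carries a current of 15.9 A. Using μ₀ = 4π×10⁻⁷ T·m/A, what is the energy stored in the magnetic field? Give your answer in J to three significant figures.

A = π(d/2)² = π(1.295×10^-2 m)² = 5.269×10^-4 m².
L = μ₀N²A/ℓ = (4π×10⁻⁷)(1740)²(5.269×10^-4)/(0.57) = 3.517×10^-3 H.
U = ½LI² = ½(3.517×10^-3)(15.9)² = 0.4445 J.

U ≈ 0.445 J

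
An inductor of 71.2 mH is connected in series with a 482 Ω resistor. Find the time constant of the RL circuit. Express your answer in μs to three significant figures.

τ = L/R = (7.120×10^-2 H)/(482 Ω) = 1.477×10^-4 s.

τ ≈ 148 μs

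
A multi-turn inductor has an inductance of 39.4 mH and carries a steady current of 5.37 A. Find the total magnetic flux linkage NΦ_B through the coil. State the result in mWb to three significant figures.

From L = NΦ_B/I, the flux linkage is NΦ_B = LI.
NΦ_B = (3.940×10^-2 H)(5.37 A) = 0.2116 Wb.

NΦ_B ≈ 212 mWb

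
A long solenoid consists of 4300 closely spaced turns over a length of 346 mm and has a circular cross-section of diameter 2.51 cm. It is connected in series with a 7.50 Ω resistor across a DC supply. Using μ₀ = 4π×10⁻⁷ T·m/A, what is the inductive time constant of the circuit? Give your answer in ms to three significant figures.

A = π(d/2)² = π(1.255×10^-2 m)² = 4.948×10^-4 m².
L = μ₀N²A/ℓ = (4π×10⁻⁷)(4300)²(4.948×10^-4)/(0.346) = 3.323×10^-2 H.
τ = L/R = (3.323×10^-2)/(7.50) = 4.430×10^-3 s.

τ ≈ 4.43 ms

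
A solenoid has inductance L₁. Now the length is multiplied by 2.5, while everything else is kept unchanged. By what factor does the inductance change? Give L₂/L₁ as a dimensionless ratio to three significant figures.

L₂/L₁ = 0.400

For a solenoid, L ∝ μᵣN²A/ℓ.
L₂/L₁ = (2.5)^-1 = 0.400.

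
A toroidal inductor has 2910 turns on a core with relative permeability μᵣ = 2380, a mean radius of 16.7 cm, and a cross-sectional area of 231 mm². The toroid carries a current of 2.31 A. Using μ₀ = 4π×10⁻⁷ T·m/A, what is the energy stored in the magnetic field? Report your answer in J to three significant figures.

L = μ₀μᵣN²A/(2πR) = (4π×10⁻⁷)(2380)(2910)²(2.310×10^-4)/(2π×0.167) = 5.576 H.
U = ½LI² = ½(5.576)(2.31)² = 14.88 J.

U ≈ 14.9 J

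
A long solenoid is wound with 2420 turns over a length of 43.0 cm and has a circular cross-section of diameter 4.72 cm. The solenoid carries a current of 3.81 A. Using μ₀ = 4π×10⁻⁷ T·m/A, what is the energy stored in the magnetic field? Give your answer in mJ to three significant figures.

U ≈ 217 mJ

A = π(d/2)² = π(2.360×10^-2 m)² = 1.750×10^-3 m².
L = μ₀N²A/ℓ = (4π×10⁻⁷)(2420)²(1.750×10^-3)/(0.43) = 2.9946×10^-2 H.
U = ½LI² = ½(2.9946×10^-2)(3.81)² = 0.2174 J.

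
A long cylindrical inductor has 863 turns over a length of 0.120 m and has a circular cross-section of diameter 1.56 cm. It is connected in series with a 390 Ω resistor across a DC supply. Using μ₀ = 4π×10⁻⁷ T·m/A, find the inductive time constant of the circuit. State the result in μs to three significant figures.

τ ≈ 3.82 μs

A = π(d/2)² = π(7.800×10^-3 m)² = 1.911×10^-4 m².
L = μ₀N²A/ℓ = (4π×10⁻⁷)(863)²(1.911×10^-4)/(0.12) = 1.491×10^-3 H.
τ = L/R = (1.491×10^-3)/(390) = 3.822×10^-6 s.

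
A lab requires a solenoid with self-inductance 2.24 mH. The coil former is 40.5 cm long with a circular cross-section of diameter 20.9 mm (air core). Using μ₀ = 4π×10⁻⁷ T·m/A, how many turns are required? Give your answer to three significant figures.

N ≈ 1450 turns

A = π(d/2)² = π(1.045×10^-2 m)² = 3.431×10^-4 m².
From L = μ₀N²A/ℓ, N = √(Lℓ / (μ₀A)).
N = √[(2.240×10^-3)(0.405) / ((4π×10⁻⁷)×3.431×10^-4)] = √(2.104×10^6) ≈ 1450.6.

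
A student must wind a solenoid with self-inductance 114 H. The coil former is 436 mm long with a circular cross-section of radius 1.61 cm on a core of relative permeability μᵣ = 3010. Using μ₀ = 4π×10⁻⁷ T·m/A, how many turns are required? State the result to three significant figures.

A = πr² = π(1.610×10^-2 m)² = 8.143×10^-4 m².
From L = μ₀μᵣN²A/ℓ, N = √(Lℓ / (μ₀μᵣA)).
N = √[(114)(0.436) / ((4π×10⁻⁷)(3010)×8.143×10^-4)] = √(1.614×10^7) ≈ 4017.0.

N ≈ 4020 turns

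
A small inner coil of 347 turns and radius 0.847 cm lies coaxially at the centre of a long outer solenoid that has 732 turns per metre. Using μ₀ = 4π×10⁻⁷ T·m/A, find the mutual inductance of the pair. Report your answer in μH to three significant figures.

The outer solenoid produces a uniform field B₁ = μ₀n₁I₁ across the inner coil,
so the flux linkage is N₂Φ = N₂B₁A₂ = μ₀n₁N₂A₂·I₁, giving M = μ₀n₁N₂A₂.
A₂ = πr² = π(8.470×10^-3 m)² = 2.254×10^-4 m².
M = (4π×10⁻⁷)(732)(347)(2.254×10^-4) = 7.194×10^-5 H.

M ≈ 71.9 μH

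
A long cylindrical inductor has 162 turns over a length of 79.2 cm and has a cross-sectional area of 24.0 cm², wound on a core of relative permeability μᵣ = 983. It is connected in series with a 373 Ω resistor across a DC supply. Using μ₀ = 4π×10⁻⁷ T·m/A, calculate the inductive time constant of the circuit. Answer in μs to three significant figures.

A = 24.0 cm² = 2.400×10^-3 m².
L = μ₀μᵣN²A/ℓ = (4π×10⁻⁷)(983)(162)²(2.400×10^-3)/(0.792) = 9.824×10^-2 H.
τ = L/R = (9.824×10^-2)/(373) = 2.634×10^-4 s.

τ ≈ 263 μs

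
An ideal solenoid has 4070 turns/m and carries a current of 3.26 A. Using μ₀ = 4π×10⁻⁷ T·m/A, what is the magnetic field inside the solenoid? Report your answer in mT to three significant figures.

B ≈ 16.7 mT

Inside a long solenoid, B = μ₀nI.
B = (4π×10⁻⁷)(4.070×10^3 m⁻¹)(3.26 A) = 1.667×10^-2 T.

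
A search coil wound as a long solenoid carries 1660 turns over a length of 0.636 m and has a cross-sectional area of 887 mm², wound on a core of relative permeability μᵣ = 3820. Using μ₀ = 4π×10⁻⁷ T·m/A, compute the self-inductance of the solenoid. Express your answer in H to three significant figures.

A = 887 mm² = 8.870×10^-4 m².
For a long solenoid, L = μ₀μᵣN²A/ℓ.
L = (4π×10⁻⁷)(3820)(1660)²(8.870×10^-4)/(0.636 m) = 18.448 H.

L ≈ 18.4 H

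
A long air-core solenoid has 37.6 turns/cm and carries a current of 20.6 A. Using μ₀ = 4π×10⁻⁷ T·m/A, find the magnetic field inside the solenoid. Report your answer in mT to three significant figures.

Inside a long solenoid, B = μ₀nI.
B = (4π×10⁻⁷)(3.760×10^3 m⁻¹)(20.6 A) = 9.733×10^-2 T.

B ≈ 97.3 mT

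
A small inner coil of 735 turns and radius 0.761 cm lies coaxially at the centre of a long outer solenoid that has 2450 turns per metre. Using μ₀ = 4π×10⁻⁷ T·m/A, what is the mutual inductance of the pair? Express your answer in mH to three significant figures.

The outer solenoid produces a uniform field B₁ = μ₀n₁I₁ across the inner coil,
so the flux linkage is N₂Φ = N₂B₁A₂ = μ₀n₁N₂A₂·I₁, giving M = μ₀n₁N₂A₂.
A₂ = πr² = π(7.610×10^-3 m)² = 1.819×10^-4 m².
M = (4π×10⁻⁷)(2450)(735)(1.819×10^-4) = 4.117×10^-4 H.

M ≈ 0.412 mH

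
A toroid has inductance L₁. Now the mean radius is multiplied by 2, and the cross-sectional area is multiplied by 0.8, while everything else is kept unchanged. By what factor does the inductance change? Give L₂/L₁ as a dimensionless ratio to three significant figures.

L₂/L₁ = 0.400

For a toroid, L ∝ μᵣN²A/R.
L₂/L₁ = (2)^-1 × (0.8) = 0.400.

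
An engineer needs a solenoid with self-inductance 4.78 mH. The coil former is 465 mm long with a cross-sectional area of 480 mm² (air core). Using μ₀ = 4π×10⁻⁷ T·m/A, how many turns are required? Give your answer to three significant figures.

N ≈ 1920 turns

A = 480 mm² = 4.800×10^-4 m².
From L = μ₀N²A/ℓ, N = √(Lℓ / (μ₀A)).
N = √[(4.780×10^-3)(0.465) / ((4π×10⁻⁷)×4.800×10^-4)] = √(3.6849×10^6) ≈ 1919.6.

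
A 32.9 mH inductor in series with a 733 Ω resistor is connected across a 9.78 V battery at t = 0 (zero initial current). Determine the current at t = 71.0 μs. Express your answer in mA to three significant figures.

I ≈ 10.6 mA

τ = L/R = 3.290×10^-2/733 = 4.488×10^-5 s; final current I_∞ = ε/R = 9.78/733 = 1.334×10^-2 A.
I(t) = I_∞(1 − e^(−t/τ)) with t/τ = 1.582.
I = (1.334×10^-2)(1 − e^(−1.582)) = 1.060×10^-2 A.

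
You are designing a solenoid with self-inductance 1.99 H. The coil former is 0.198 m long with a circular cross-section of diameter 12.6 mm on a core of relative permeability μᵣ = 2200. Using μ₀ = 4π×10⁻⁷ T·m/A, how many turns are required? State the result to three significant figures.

A = π(d/2)² = π(6.300×10^-3 m)² = 1.247×10^-4 m².
From L = μ₀μᵣN²A/ℓ, N = √(Lℓ / (μ₀μᵣA)).
N = √[(1.99)(0.198) / ((4π×10⁻⁷)(2200)×1.247×10^-4)] = √(1.143×10^6) ≈ 1069.1.

N ≈ 1070 turns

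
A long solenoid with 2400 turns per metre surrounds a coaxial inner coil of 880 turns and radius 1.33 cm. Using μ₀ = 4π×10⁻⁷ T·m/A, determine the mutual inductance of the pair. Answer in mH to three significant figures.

M ≈ 1.47 mH

The outer solenoid produces a uniform field B₁ = μ₀n₁I₁ across the inner coil,
so the flux linkage is N₂Φ = N₂B₁A₂ = μ₀n₁N₂A₂·I₁, giving M = μ₀n₁N₂A₂.
A₂ = πr² = π(1.330×10^-2 m)² = 5.557×10^-4 m².
M = (4π×10⁻⁷)(2400)(880)(5.557×10^-4) = 1.4749×10^-3 H.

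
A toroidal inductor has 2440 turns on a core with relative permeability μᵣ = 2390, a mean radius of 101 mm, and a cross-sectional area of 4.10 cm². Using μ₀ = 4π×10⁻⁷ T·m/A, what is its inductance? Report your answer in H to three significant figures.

L ≈ 11.6 H

For a thin toroid, L = μ₀μᵣN²A/(2πR).
L = (4π×10⁻⁷)(2390)(2440)²(4.100×10^-4) / (2π×0.101 m) = 11.55 H.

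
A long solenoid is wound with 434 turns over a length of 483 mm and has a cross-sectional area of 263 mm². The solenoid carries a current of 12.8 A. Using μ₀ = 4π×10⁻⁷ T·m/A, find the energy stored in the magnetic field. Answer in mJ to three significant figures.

A = 263 mm² = 2.630×10^-4 m².
L = μ₀N²A/ℓ = (4π×10⁻⁷)(434)²(2.630×10^-4)/(0.483) = 1.289×10^-4 H.
U = ½LI² = ½(1.289×10^-4)(12.8)² = 1.056×10^-2 J.

U ≈ 10.6 mJ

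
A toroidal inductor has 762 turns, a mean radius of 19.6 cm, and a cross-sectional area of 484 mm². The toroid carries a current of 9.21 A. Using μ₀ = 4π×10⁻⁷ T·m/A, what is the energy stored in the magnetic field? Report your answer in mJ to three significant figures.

L = μ₀N²A/(2πR) = (4π×10⁻⁷)(762)²(4.840×10^-4)/(2π×0.196) = 2.868×10^-4 H.
U = ½LI² = ½(2.868×10^-4)(9.21)² = 1.216×10^-2 J.

U ≈ 12.2 mJ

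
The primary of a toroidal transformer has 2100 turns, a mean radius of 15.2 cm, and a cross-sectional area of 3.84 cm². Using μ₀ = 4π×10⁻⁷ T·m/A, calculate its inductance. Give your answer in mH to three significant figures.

L ≈ 2.23 mH

For a thin toroid, L = μ₀N²A/(2πR).
L = (4π×10⁻⁷)(2100)²(3.840×10^-4) / (2π×0.152 m) = 2.228×10^-3 H.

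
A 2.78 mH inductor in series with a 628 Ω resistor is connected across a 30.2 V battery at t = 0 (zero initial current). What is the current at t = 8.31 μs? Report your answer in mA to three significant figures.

τ = L/R = 2.780×10^-3/628 = 4.427×10^-6 s; final current I_∞ = ε/R = 30.2/628 = 4.809×10^-2 A.
I(t) = I_∞(1 − e^(−t/τ)) with t/τ = 1.877.
I = (4.809×10^-2)(1 − e^(−1.877)) = 4.073×10^-2 A.

I ≈ 40.7 mA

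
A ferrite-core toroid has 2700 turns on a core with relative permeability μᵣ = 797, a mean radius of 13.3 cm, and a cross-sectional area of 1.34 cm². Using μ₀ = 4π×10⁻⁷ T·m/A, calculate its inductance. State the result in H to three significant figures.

L ≈ 1.17 H

For a thin toroid, L = μ₀μᵣN²A/(2πR).
L = (4π×10⁻⁷)(797)(2700)²(1.340×10^-4) / (2π×0.133 m) = 1.171 H.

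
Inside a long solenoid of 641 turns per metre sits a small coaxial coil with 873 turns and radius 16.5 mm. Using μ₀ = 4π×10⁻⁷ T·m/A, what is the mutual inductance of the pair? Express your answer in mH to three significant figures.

The outer solenoid produces a uniform field B₁ = μ₀n₁I₁ across the inner coil,
so the flux linkage is N₂Φ = N₂B₁A₂ = μ₀n₁N₂A₂·I₁, giving M = μ₀n₁N₂A₂.
A₂ = πr² = π(1.650×10^-2 m)² = 8.553×10^-4 m².
M = (4π×10⁻⁷)(641)(873)(8.553×10^-4) = 6.0145×10^-4 H.

M ≈ 0.601 mH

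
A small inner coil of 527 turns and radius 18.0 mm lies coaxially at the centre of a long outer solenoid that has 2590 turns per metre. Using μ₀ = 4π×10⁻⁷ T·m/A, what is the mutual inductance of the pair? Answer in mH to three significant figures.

The outer solenoid produces a uniform field B₁ = μ₀n₁I₁ across the inner coil,
so the flux linkage is N₂Φ = N₂B₁A₂ = μ₀n₁N₂A₂·I₁, giving M = μ₀n₁N₂A₂.
A₂ = πr² = π(1.800×10^-2 m)² = 1.018×10^-3 m².
M = (4π×10⁻⁷)(2590)(527)(1.018×10^-3) = 1.746×10^-3 H.

M ≈ 1.75 mH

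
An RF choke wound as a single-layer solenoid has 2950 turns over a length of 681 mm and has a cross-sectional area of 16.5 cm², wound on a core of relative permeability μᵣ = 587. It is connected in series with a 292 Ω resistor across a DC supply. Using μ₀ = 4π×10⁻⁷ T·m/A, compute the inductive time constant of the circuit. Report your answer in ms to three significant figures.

A = 16.5 cm² = 1.650×10^-3 m².
L = μ₀μᵣN²A/ℓ = (4π×10⁻⁷)(587)(2950)²(1.650×10^-3)/(0.681) = 15.55 H.
τ = L/R = (15.55)/(292) = 5.327×10^-2 s.

τ ≈ 53.3 ms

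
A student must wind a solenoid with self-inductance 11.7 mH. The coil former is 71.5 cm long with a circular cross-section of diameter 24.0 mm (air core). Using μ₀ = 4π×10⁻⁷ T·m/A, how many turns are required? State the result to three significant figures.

N ≈ 3840 turns

A = π(d/2)² = π(1.200×10^-2 m)² = 4.524×10^-4 m².
From L = μ₀N²A/ℓ, N = √(Lℓ / (μ₀A)).
N = √[(1.170×10^-2)(0.715) / ((4π×10⁻⁷)×4.524×10^-4)] = √(1.472×10^7) ≈ 3836.1.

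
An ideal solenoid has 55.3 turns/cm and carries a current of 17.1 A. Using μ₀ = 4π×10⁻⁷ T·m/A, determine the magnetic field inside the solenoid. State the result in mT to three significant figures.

B ≈ 119 mT

Inside a long solenoid, B = μ₀nI.
B = (4π×10⁻⁷)(5.530×10^3 m⁻¹)(17.1 A) = 0.1188 T.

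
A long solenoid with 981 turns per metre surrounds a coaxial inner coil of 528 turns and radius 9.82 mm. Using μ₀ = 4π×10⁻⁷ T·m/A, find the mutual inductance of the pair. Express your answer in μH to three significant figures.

M ≈ 197 μH

The outer solenoid produces a uniform field B₁ = μ₀n₁I₁ across the inner coil,
so the flux linkage is N₂Φ = N₂B₁A₂ = μ₀n₁N₂A₂·I₁, giving M = μ₀n₁N₂A₂.
A₂ = πr² = π(9.820×10^-3 m)² = 3.030×10^-4 m².
M = (4π×10⁻⁷)(981)(528)(3.030×10^-4) = 1.972×10^-4 H.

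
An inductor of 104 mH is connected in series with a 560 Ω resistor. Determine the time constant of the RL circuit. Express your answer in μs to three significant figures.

τ = L/R = (0.104 H)/(560 Ω) = 1.857×10^-4 s.

τ ≈ 186 μs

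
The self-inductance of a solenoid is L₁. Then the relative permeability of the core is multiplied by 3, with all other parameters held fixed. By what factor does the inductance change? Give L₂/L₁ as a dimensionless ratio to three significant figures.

For a solenoid, L ∝ μᵣN²A/ℓ.
L₂/L₁ = (3) = 3.00.

L₂/L₁ = 3.00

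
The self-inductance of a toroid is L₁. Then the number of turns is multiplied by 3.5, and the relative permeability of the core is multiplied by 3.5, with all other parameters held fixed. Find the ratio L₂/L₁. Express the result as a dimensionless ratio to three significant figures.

For a toroid, L ∝ μᵣN²A/R.
L₂/L₁ = (3.5)^2 × (3.5) = 42.9.

L₂/L₁ = 42.9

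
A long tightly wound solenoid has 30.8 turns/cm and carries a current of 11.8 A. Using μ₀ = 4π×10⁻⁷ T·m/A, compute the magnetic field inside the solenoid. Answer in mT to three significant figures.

B ≈ 45.7 mT

Inside a long solenoid, B = μ₀nI.
B = (4π×10⁻⁷)(3.080×10^3 m⁻¹)(11.8 A) = 4.567×10^-2 T.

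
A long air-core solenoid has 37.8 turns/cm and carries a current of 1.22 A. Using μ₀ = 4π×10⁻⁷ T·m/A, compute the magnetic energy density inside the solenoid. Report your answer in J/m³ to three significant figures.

u ≈ 13.4 J/m³

B = μ₀nI = (4π×10⁻⁷)(3.780×10^3)(1.22) = 5.795×10^-3 T.
u = B²/(2μ₀) = (5.795×10^-3)²/(2×4π×10⁻⁷) = 13.36 J/m³.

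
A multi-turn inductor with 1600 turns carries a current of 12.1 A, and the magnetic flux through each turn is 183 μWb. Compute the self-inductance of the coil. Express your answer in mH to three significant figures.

L ≈ 24.2 mH

Self-inductance is defined by L = NΦ_B/I (flux linkage over current).
L = (1600)(1.830×10^-4 Wb)/(12.1 A) = 2.420×10^-2 H.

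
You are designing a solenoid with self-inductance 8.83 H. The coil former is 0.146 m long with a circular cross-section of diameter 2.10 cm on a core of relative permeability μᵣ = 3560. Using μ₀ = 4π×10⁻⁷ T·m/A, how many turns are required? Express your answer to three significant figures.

A = π(d/2)² = π(1.050×10^-2 m)² = 3.464×10^-4 m².
From L = μ₀μᵣN²A/ℓ, N = √(Lℓ / (μ₀μᵣA)).
N = √[(8.83)(0.146) / ((4π×10⁻⁷)(3560)×3.464×10^-4)] = √(8.320×10^5) ≈ 912.1.

N ≈ 912 turns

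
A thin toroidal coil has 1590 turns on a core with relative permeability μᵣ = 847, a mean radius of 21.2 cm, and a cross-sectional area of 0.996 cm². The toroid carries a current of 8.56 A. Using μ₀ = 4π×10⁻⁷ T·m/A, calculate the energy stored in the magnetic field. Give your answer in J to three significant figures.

U ≈ 7.37 J

L = μ₀μᵣN²A/(2πR) = (4π×10⁻⁷)(847)(1590)²(9.960×10^-5)/(2π×0.212) = 0.2012 H.
U = ½LI² = ½(0.2012)(8.56)² = 7.371 J.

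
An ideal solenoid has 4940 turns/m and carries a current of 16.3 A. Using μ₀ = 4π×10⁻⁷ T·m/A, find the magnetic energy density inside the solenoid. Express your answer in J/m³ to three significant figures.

u ≈ 4070 J/m³

B = μ₀nI = (4π×10⁻⁷)(4.940×10^3)(16.3) = 0.1012 T.
u = B²/(2μ₀) = (0.1012)²/(2×4π×10⁻⁷) = 4.074×10^3 J/m³.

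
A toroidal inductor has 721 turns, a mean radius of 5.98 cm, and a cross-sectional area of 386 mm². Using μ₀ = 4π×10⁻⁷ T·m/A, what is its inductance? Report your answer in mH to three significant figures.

For a thin toroid, L = μ₀N²A/(2πR).
L = (4π×10⁻⁷)(721)²(3.860×10^-4) / (2π×5.980×10^-2 m) = 6.711×10^-4 H.

L ≈ 0.671 mH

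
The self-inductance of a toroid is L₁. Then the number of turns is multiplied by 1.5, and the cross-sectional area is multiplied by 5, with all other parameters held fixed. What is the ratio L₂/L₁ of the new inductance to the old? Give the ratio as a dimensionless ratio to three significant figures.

L₂/L₁ = 11.3

For a toroid, L ∝ μᵣN²A/R.
L₂/L₁ = (1.5)^2 × (5) = 11.3.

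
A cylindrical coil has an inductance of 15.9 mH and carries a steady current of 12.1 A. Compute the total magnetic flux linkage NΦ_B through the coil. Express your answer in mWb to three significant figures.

NΦ_B ≈ 192 mWb

From L = NΦ_B/I, the flux linkage is NΦ_B = LI.
NΦ_B = (1.590×10^-2 H)(12.1 A) = 0.1924 Wb.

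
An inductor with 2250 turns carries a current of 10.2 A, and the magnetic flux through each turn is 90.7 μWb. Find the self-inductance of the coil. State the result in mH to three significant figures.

L ≈ 20.0 mH

Self-inductance is defined by L = NΦ_B/I (flux linkage over current).
L = (2250)(9.070×10^-5 Wb)/(10.2 A) = 2.001×10^-2 H.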